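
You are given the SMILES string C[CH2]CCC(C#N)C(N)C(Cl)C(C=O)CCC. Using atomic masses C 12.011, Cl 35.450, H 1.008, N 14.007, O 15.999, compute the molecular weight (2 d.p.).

First, the molecular formula is C13H23ClN2O (counting implicit H from valence).
  C: 13 × 12.011 = 156.143
  Cl: 1 × 35.450 = 35.450
  H: 23 × 1.008 = 23.184
  N: 2 × 14.007 = 28.014
  O: 1 × 15.999 = 15.999
Sum: 13×12.011 + 1×35.450 + 23×1.008 + 2×14.007 + 1×15.999 = 258.790 → 258.79 g/mol.

258.79 g/mol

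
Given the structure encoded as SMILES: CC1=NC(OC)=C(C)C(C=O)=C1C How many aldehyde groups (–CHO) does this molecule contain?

The aldehyde motif appears at heavy-atom position 10 in the SMILES.
Other groups present: 1 ether.
Aldehyde count: 1.

1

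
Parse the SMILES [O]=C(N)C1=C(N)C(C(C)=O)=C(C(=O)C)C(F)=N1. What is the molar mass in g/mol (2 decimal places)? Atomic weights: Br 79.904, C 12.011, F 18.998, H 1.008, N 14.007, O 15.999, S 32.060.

239.21 g/mol

First, the molecular formula is C10H10FN3O3 (counting implicit H from valence).
  C: 10 × 12.011 = 120.110
  F: 1 × 18.998 = 18.998
  H: 10 × 1.008 = 10.080
  N: 3 × 14.007 = 42.021
  O: 3 × 15.999 = 47.997
Sum: 10×12.011 + 1×18.998 + 10×1.008 + 3×14.007 + 3×15.999 = 239.206 → 239.21 g/mol.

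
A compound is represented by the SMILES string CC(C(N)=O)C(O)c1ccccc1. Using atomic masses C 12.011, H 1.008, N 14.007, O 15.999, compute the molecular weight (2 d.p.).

179.22 g/mol

First, the molecular formula is C10H13NO2 (counting implicit H from valence).
  C: 10 × 12.011 = 120.110
  H: 13 × 1.008 = 13.104
  N: 1 × 14.007 = 14.007
  O: 2 × 15.999 = 31.998
Sum: 10×12.011 + 13×1.008 + 1×14.007 + 2×15.999 = 179.219 → 179.22 g/mol.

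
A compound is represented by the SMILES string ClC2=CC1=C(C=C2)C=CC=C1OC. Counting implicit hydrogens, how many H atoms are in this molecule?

9

Walk through each heavy atom and fill implicit hydrogens from standard valence (C 4, N 3, O 2, S 2, halogen 1):
  atom 1: Cl (halogen, monovalent) → 0 H
  atom 2: C, bond orders sum to 4 (valence 4) → 0 H
  atom 3: C, bond orders sum to 3 (valence 4) → 1 H
  atom 4: C, bond orders sum to 4 (valence 4) → 0 H
  atom 5: C, bond orders sum to 4 (valence 4) → 0 H
  atom 6: C, bond orders sum to 3 (valence 4) → 1 H
  atom 7: C, bond orders sum to 3 (valence 4) → 1 H
  atom 8: C, bond orders sum to 3 (valence 4) → 1 H
  atom 9: C, bond orders sum to 3 (valence 4) → 1 H
  atom 10: C, bond orders sum to 3 (valence 4) → 1 H
  atom 11: C, bond orders sum to 4 (valence 4) → 0 H
  atom 12: O, bond orders sum to 2 (valence 2) → 0 H
  atom 13: C, bond orders sum to 1 (valence 4) → 3 H
Total hydrogens: 9.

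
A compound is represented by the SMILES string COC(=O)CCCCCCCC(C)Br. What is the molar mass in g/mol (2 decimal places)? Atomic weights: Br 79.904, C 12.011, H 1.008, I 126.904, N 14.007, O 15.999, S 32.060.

265.19 g/mol

First, the molecular formula is C11H21BrO2 (counting implicit H from valence).
  Br: 1 × 79.904 = 79.904
  C: 11 × 12.011 = 132.121
  H: 21 × 1.008 = 21.168
  O: 2 × 15.999 = 31.998
Sum: 1×79.904 + 11×12.011 + 21×1.008 + 2×15.999 = 265.191 → 265.19 g/mol.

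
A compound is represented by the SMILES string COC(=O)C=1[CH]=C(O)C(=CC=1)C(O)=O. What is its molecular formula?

C9H8O5

Walk through each heavy atom and fill implicit hydrogens from standard valence (C 4, N 3, O 2, S 2, halogen 1):
  atom 1: C, bond orders sum to 1 (valence 4) → 3 H
  atom 2: O, bond orders sum to 2 (valence 2) → 0 H
  atom 3: C, bond orders sum to 4 (valence 4) → 0 H
  atom 4: O, bond orders sum to 2 (valence 2) → 0 H
  atom 5: C, bond orders sum to 4 (valence 4) → 0 H
  atom 6: C with explicit H count 1
  atom 7: C, bond orders sum to 4 (valence 4) → 0 H
  atom 8: O, bond orders sum to 1 (valence 2) → 1 H
  atom 9: C, bond orders sum to 4 (valence 4) → 0 H
  atom 10: C, bond orders sum to 3 (valence 4) → 1 H
  atom 11: C, bond orders sum to 3 (valence 4) → 1 H
  atom 12: C, bond orders sum to 4 (valence 4) → 0 H
  atom 13: O, bond orders sum to 1 (valence 2) → 1 H
  atom 14: O, bond orders sum to 2 (valence 2) → 0 H
Totals → C:9, H:8, O:5.
In Hill order: C9H8O5.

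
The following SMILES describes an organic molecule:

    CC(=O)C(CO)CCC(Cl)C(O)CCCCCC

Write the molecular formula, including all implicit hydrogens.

C14H27ClO3

Walk through each heavy atom and fill implicit hydrogens from standard valence (C 4, N 3, O 2, S 2, halogen 1):
  atom 1: C, bond orders sum to 1 (valence 4) → 3 H
  atom 2: C, bond orders sum to 4 (valence 4) → 0 H
  atom 3: O, bond orders sum to 2 (valence 2) → 0 H
  atom 4: C, bond orders sum to 3 (valence 4) → 1 H
  atom 5: C, bond orders sum to 2 (valence 4) → 2 H
  atom 6: O, bond orders sum to 1 (valence 2) → 1 H
  atom 7: C, bond orders sum to 2 (valence 4) → 2 H
  atom 8: C, bond orders sum to 2 (valence 4) → 2 H
  atom 9: C, bond orders sum to 3 (valence 4) → 1 H
  atom 10: Cl (halogen, monovalent) → 0 H
  atom 11: C, bond orders sum to 3 (valence 4) → 1 H
  atom 12: O, bond orders sum to 1 (valence 2) → 1 H
  atom 13: C, bond orders sum to 2 (valence 4) → 2 H
  atom 14: C, bond orders sum to 2 (valence 4) → 2 H
  atom 15: C, bond orders sum to 2 (valence 4) → 2 H
  atom 16: C, bond orders sum to 2 (valence 4) → 2 H
  atom 17: C, bond orders sum to 2 (valence 4) → 2 H
  atom 18: C, bond orders sum to 1 (valence 4) → 3 H
Totals → C:14, H:27, Cl:1, O:3.
In Hill order: C14H27ClO3.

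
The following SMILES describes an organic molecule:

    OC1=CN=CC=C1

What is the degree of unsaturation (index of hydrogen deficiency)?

Molecular formula: C5H5NO.
DoU = (2C + 2 + N − H − X) / 2, where X is the halogen count and O/S are ignored.
    = (2·5 + 2 + 1 − 5 − 0) / 2 = 8 / 2 = 4.

4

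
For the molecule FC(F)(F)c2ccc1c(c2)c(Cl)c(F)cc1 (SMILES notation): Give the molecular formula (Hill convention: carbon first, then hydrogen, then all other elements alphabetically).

C11H5ClF4

Walk through each heavy atom and fill implicit hydrogens from standard valence (C 4, N 3, O 2, S 2, halogen 1); for lowercase aromatic atoms, an aromatic c carries 1 H when it has two neighbours and 0 H with three, and aromatic n carries 0 H:
  atom 1: F (halogen, monovalent) → 0 H
  atom 2: C, bond orders sum to 4 (valence 4) → 0 H
  atom 3: F (halogen, monovalent) → 0 H
  atom 4: F (halogen, monovalent) → 0 H
  atom 5: aromatic c, 3 neighbours → 0 H
  atom 6: aromatic c, 2 neighbours → 1 H
  atom 7: aromatic c, 2 neighbours → 1 H
  atom 8: aromatic c, 3 neighbours → 0 H
  atom 9: aromatic c, 3 neighbours → 0 H
  atom 10: aromatic c, 2 neighbours → 1 H
  atom 11: aromatic c, 3 neighbours → 0 H
  atom 12: Cl (halogen, monovalent) → 0 H
  atom 13: aromatic c, 3 neighbours → 0 H
  atom 14: F (halogen, monovalent) → 0 H
  atom 15: aromatic c, 2 neighbours → 1 H
  atom 16: aromatic c, 2 neighbours → 1 H
Totals → C:11, H:5, Cl:1, F:4.
In Hill order: C11H5ClF4.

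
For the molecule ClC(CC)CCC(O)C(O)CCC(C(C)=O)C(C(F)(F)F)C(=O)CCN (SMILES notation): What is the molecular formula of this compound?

Walk through each heavy atom and fill implicit hydrogens from standard valence (C 4, N 3, O 2, S 2, halogen 1):
  atom 1: Cl (halogen, monovalent) → 0 H
  atom 2: C, bond orders sum to 3 (valence 4) → 1 H
  atom 3: C, bond orders sum to 2 (valence 4) → 2 H
  atom 4: C, bond orders sum to 1 (valence 4) → 3 H
  atom 5: C, bond orders sum to 2 (valence 4) → 2 H
  atom 6: C, bond orders sum to 2 (valence 4) → 2 H
  atom 7: C, bond orders sum to 3 (valence 4) → 1 H
  atom 8: O, bond orders sum to 1 (valence 2) → 1 H
  atom 9: C, bond orders sum to 3 (valence 4) → 1 H
  atom 10: O, bond orders sum to 1 (valence 2) → 1 H
  atom 11: C, bond orders sum to 2 (valence 4) → 2 H
  atom 12: C, bond orders sum to 2 (valence 4) → 2 H
  atom 13: C, bond orders sum to 3 (valence 4) → 1 H
  atom 14: C, bond orders sum to 4 (valence 4) → 0 H
  atom 15: C, bond orders sum to 1 (valence 4) → 3 H
  atom 16: O, bond orders sum to 2 (valence 2) → 0 H
  atom 17: C, bond orders sum to 3 (valence 4) → 1 H
  atom 18: C, bond orders sum to 4 (valence 4) → 0 H
  atom 19: F (halogen, monovalent) → 0 H
  atom 20: F (halogen, monovalent) → 0 H
  atom 21: F (halogen, monovalent) → 0 H
  atom 22: C, bond orders sum to 4 (valence 4) → 0 H
  atom 23: O, bond orders sum to 2 (valence 2) → 0 H
  atom 24: C, bond orders sum to 2 (valence 4) → 2 H
  atom 25: C, bond orders sum to 2 (valence 4) → 2 H
  atom 26: N, bond orders sum to 1 (valence 3) → 2 H
Totals → C:17, H:29, Cl:1, F:3, N:1, O:4.
In Hill order: C17H29ClF3NO4.

C17H29ClF3NO4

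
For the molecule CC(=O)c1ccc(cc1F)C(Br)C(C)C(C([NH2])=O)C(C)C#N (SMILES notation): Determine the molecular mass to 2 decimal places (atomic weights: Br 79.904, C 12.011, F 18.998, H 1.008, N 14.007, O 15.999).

First, the molecular formula is C16H18BrFN2O2 (counting implicit H from valence).
  Br: 1 × 79.904 = 79.904
  C: 16 × 12.011 = 192.176
  F: 1 × 18.998 = 18.998
  H: 18 × 1.008 = 18.144
  N: 2 × 14.007 = 28.014
  O: 2 × 15.999 = 31.998
Sum: 1×79.904 + 16×12.011 + 1×18.998 + 18×1.008 + 2×14.007 + 2×15.999 = 369.234 → 369.23 g/mol.

369.23 g/mol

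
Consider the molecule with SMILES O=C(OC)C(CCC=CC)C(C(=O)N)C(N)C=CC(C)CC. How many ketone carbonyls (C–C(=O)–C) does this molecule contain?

Scan the SMILES for the ketone motif — none present.
Groups that are present: 2 alkene, 1 amide, 1 ester, 1 primary amine.

0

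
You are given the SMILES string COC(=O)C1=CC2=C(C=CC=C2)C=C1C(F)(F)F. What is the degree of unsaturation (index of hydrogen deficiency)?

8

Molecular formula: C13H9F3O2.
DoU = (2C + 2 + N − H − X) / 2, where X is the halogen count and O/S are ignored.
    = (2·13 + 2 + 0 − 9 − 3) / 2 = 16 / 2 = 8.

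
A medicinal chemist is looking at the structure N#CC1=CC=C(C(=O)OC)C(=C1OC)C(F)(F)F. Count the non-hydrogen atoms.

Every atom symbol written in the SMILES (organic subset) is one heavy atom; implicit H are not written.
Heavy atoms by element → C:11, F:3, N:1, O:3.
Total: 18.

18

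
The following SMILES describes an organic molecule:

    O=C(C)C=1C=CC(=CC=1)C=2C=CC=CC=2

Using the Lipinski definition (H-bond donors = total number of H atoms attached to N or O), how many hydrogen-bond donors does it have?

Donors: find every N or O and count the H atoms it carries.
  atom 1 (O): bond orders sum to 2 → 0 H
Lipinski HBD = 0.

0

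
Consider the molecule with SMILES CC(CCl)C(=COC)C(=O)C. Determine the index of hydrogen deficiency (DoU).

2

Molecular formula: C8H13ClO2.
DoU = (2C + 2 + N − H − X) / 2, where X is the halogen count and O/S are ignored.
    = (2·8 + 2 + 0 − 13 − 1) / 2 = 4 / 2 = 2.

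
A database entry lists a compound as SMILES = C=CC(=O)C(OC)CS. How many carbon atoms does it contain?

6

Count every carbon token in the SMILES (each C, including those in ring-closure positions and inside branches).
Carbon count: 6.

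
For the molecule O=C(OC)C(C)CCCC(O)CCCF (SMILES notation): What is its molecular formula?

C11H21FO3

Walk through each heavy atom and fill implicit hydrogens from standard valence (C 4, N 3, O 2, S 2, halogen 1):
  atom 1: O, bond orders sum to 2 (valence 2) → 0 H
  atom 2: C, bond orders sum to 4 (valence 4) → 0 H
  atom 3: O, bond orders sum to 2 (valence 2) → 0 H
  atom 4: C, bond orders sum to 1 (valence 4) → 3 H
  atom 5: C, bond orders sum to 3 (valence 4) → 1 H
  atom 6: C, bond orders sum to 1 (valence 4) → 3 H
  atom 7: C, bond orders sum to 2 (valence 4) → 2 H
  atom 8: C, bond orders sum to 2 (valence 4) → 2 H
  atom 9: C, bond orders sum to 2 (valence 4) → 2 H
  atom 10: C, bond orders sum to 3 (valence 4) → 1 H
  atom 11: O, bond orders sum to 1 (valence 2) → 1 H
  atom 12: C, bond orders sum to 2 (valence 4) → 2 H
  atom 13: C, bond orders sum to 2 (valence 4) → 2 H
  atom 14: C, bond orders sum to 2 (valence 4) → 2 H
  atom 15: F (halogen, monovalent) → 0 H
Totals → C:11, H:21, F:1, O:3.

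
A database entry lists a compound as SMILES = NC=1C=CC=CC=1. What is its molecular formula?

Walk through each heavy atom and fill implicit hydrogens from standard valence (C 4, N 3, O 2, S 2, halogen 1):
  atom 1: N, bond orders sum to 1 (valence 3) → 2 H
  atom 2: C, bond orders sum to 4 (valence 4) → 0 H
  atom 3: C, bond orders sum to 3 (valence 4) → 1 H
  atom 4: C, bond orders sum to 3 (valence 4) → 1 H
  atom 5: C, bond orders sum to 3 (valence 4) → 1 H
  atom 6: C, bond orders sum to 3 (valence 4) → 1 H
  atom 7: C, bond orders sum to 3 (valence 4) → 1 H
Totals → C:6, H:7, N:1.

C6H7N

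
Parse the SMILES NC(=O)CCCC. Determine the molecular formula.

Walk through each heavy atom and fill implicit hydrogens from standard valence (C 4, N 3, O 2, S 2, halogen 1):
  atom 1: N, bond orders sum to 1 (valence 3) → 2 H
  atom 2: C, bond orders sum to 4 (valence 4) → 0 H
  atom 3: O, bond orders sum to 2 (valence 2) → 0 H
  atom 4: C, bond orders sum to 2 (valence 4) → 2 H
  atom 5: C, bond orders sum to 2 (valence 4) → 2 H
  atom 6: C, bond orders sum to 2 (valence 4) → 2 H
  atom 7: C, bond orders sum to 1 (valence 4) → 3 H
Totals → C:5, H:11, N:1, O:1.

C5H11NO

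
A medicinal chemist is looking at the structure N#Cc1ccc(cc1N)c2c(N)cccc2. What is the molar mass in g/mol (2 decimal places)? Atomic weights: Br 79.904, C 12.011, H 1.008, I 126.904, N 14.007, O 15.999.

First, the molecular formula is C13H11N3 (counting implicit H from valence).
  C: 13 × 12.011 = 156.143
  H: 11 × 1.008 = 11.088
  N: 3 × 14.007 = 42.021
Sum: 13×12.011 + 11×1.008 + 3×14.007 = 209.252 → 209.25 g/mol.

209.25 g/mol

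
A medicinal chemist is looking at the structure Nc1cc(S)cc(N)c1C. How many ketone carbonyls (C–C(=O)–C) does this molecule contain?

0

Scan the SMILES for the ketone motif — none present.
Groups that are present: 2 primary amine, 1 thiol.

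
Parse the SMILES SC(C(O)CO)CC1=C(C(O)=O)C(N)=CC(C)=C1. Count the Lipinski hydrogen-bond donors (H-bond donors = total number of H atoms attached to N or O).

Donors: find every N or O and count the H atoms it carries.
  atom 4 (O): bond orders sum to 1 → 1 H
  atom 6 (O): bond orders sum to 1 → 1 H
  atom 11 (O): bond orders sum to 1 → 1 H
  atom 12 (O): bond orders sum to 2 → 0 H
  atom 14 (N): bond orders sum to 1 → 2 H
Lipinski HBD = 5.

5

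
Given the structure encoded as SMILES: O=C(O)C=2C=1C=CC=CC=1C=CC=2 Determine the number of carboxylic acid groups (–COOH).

The carboxylic acid motif appears at heavy-atom position 2 in the SMILES.
Carboxylic acid count: 1.

1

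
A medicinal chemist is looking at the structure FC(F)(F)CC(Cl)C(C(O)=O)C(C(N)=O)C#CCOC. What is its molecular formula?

C11H13ClF3NO4

Walk through each heavy atom and fill implicit hydrogens from standard valence (C 4, N 3, O 2, S 2, halogen 1):
  atom 1: F (halogen, monovalent) → 0 H
  atom 2: C, bond orders sum to 4 (valence 4) → 0 H
  atom 3: F (halogen, monovalent) → 0 H
  atom 4: F (halogen, monovalent) → 0 H
  atom 5: C, bond orders sum to 2 (valence 4) → 2 H
  atom 6: C, bond orders sum to 3 (valence 4) → 1 H
  atom 7: Cl (halogen, monovalent) → 0 H
  atom 8: C, bond orders sum to 3 (valence 4) → 1 H
  atom 9: C, bond orders sum to 4 (valence 4) → 0 H
  atom 10: O, bond orders sum to 1 (valence 2) → 1 H
  atom 11: O, bond orders sum to 2 (valence 2) → 0 H
  atom 12: C, bond orders sum to 3 (valence 4) → 1 H
  atom 13: C, bond orders sum to 4 (valence 4) → 0 H
  atom 14: N, bond orders sum to 1 (valence 3) → 2 H
  atom 15: O, bond orders sum to 2 (valence 2) → 0 H
  atom 16: C, bond orders sum to 4 (valence 4) → 0 H
  atom 17: C, bond orders sum to 4 (valence 4) → 0 H
  atom 18: C, bond orders sum to 2 (valence 4) → 2 H
  atom 19: O, bond orders sum to 2 (valence 2) → 0 H
  atom 20: C, bond orders sum to 1 (valence 4) → 3 H
Totals → C:11, H:13, Cl:1, F:3, N:1, O:4.
In Hill order: C11H13ClF3NO4.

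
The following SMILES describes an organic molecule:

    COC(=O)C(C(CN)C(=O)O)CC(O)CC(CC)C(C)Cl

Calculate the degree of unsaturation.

Degree of unsaturation = (number of rings) + (number of π bonds).
Ring closures in the SMILES: 0.
π bonds: 2 double bonds (each 1 DoU) → 2 DoU from unsaturation.
Total DoU = 0 + 2 = 2.

2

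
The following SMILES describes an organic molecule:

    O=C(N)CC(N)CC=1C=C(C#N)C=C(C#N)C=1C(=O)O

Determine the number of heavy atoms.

Every atom symbol written in the SMILES (organic subset) is one heavy atom; implicit H are not written.
Heavy atoms by element → C:13, N:4, O:3.
Total: 20.

20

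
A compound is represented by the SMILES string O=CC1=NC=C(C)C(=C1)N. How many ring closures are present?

1

In SMILES, each pair of matching ring-closure digits denotes one ring-closing bond; the number of such bonds equals the number of independent rings.
Ring-closure bonds here: 1.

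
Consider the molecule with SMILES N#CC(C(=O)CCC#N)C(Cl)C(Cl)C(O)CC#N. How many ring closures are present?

In SMILES, each pair of matching ring-closure digits denotes one ring-closing bond; the number of such bonds equals the number of independent rings.
Ring-closure bonds here: 0.

0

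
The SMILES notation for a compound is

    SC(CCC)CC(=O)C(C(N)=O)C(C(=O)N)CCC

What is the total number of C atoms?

13

Count every carbon token in the SMILES (each C, including those in ring-closure positions and inside branches).
Carbon count: 13.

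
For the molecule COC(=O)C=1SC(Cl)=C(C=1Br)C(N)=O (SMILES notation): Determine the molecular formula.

C7H5BrClNO3S

Walk through each heavy atom and fill implicit hydrogens from standard valence (C 4, N 3, O 2, S 2, halogen 1):
  atom 1: C, bond orders sum to 1 (valence 4) → 3 H
  atom 2: O, bond orders sum to 2 (valence 2) → 0 H
  atom 3: C, bond orders sum to 4 (valence 4) → 0 H
  atom 4: O, bond orders sum to 2 (valence 2) → 0 H
  atom 5: C, bond orders sum to 4 (valence 4) → 0 H
  atom 6: S, bond orders sum to 2 (valence 2) → 0 H
  atom 7: C, bond orders sum to 4 (valence 4) → 0 H
  atom 8: Cl (halogen, monovalent) → 0 H
  atom 9: C, bond orders sum to 4 (valence 4) → 0 H
  atom 10: C, bond orders sum to 4 (valence 4) → 0 H
  atom 11: Br (halogen, monovalent) → 0 H
  atom 12: C, bond orders sum to 4 (valence 4) → 0 H
  atom 13: N, bond orders sum to 1 (valence 3) → 2 H
  atom 14: O, bond orders sum to 2 (valence 2) → 0 H
Totals → C:7, H:5, Br:1, Cl:1, N:1, O:3, S:1.
In Hill order: C7H5BrClNO3S.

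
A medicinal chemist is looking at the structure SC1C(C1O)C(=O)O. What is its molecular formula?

C4H6O3S

Walk through each heavy atom and fill implicit hydrogens from standard valence (C 4, N 3, O 2, S 2, halogen 1):
  atom 1: S, bond orders sum to 1 (valence 2) → 1 H
  atom 2: C, bond orders sum to 3 (valence 4) → 1 H
  atom 3: C, bond orders sum to 3 (valence 4) → 1 H
  atom 4: C, bond orders sum to 3 (valence 4) → 1 H
  atom 5: O, bond orders sum to 1 (valence 2) → 1 H
  atom 6: C, bond orders sum to 4 (valence 4) → 0 H
  atom 7: O, bond orders sum to 2 (valence 2) → 0 H
  atom 8: O, bond orders sum to 1 (valence 2) → 1 H
Totals → C:4, H:6, O:3, S:1.
In Hill order: C4H6O3S.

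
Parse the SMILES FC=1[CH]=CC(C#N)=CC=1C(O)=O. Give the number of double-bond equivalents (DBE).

7

Degree of unsaturation = (number of rings) + (number of π bonds).
Ring closures in the SMILES: 1.
π bonds: 4 double bonds (each 1 DoU), 1 triple bond (each 2 DoU) → 6 DoU from unsaturation.
Total DoU = 1 + 6 = 7.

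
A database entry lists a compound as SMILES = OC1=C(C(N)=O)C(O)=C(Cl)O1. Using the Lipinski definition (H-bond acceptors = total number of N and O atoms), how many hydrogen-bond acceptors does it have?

5

N atoms: 1; O atoms: 4.
Lipinski HBA = 1 + 4 = 5.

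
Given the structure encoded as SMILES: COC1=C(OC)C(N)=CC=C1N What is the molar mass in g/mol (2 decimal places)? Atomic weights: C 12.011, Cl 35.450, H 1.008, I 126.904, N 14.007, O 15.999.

168.20 g/mol

First, the molecular formula is C8H12N2O2 (counting implicit H from valence).
  C: 8 × 12.011 = 96.088
  H: 12 × 1.008 = 12.096
  N: 2 × 14.007 = 28.014
  O: 2 × 15.999 = 31.998
Sum: 8×12.011 + 12×1.008 + 2×14.007 + 2×15.999 = 168.196 → 168.20 g/mol.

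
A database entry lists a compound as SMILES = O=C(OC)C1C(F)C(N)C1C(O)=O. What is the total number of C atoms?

Count every carbon token in the SMILES (each C, including those in ring-closure positions and inside branches).
Carbon count: 7.

7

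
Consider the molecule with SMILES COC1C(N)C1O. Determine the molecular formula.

C4H9NO2

Walk through each heavy atom and fill implicit hydrogens from standard valence (C 4, N 3, O 2, S 2, halogen 1):
  atom 1: C, bond orders sum to 1 (valence 4) → 3 H
  atom 2: O, bond orders sum to 2 (valence 2) → 0 H
  atom 3: C, bond orders sum to 3 (valence 4) → 1 H
  atom 4: C, bond orders sum to 3 (valence 4) → 1 H
  atom 5: N, bond orders sum to 1 (valence 3) → 2 H
  atom 6: C, bond orders sum to 3 (valence 4) → 1 H
  atom 7: O, bond orders sum to 1 (valence 2) → 1 H
Totals → C:4, H:9, N:1, O:2.
In Hill order: C4H9NO2.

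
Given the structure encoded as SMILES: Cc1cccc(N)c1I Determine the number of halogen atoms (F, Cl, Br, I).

Halogen atoms appear at heavy-atom position 9 (1×I).
Other groups present: 1 primary amine.
Halogen count: 1.

1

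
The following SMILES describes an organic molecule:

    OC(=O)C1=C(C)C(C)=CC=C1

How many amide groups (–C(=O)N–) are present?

Scan the SMILES for the amide motif — none present.
Groups that are present: 1 carboxylic acid.

0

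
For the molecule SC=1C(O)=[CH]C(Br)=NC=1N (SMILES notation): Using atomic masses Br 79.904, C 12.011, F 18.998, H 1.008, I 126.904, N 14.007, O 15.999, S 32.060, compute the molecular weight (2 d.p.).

221.07 g/mol

First, the molecular formula is C5H5BrN2OS (counting implicit H from valence).
  Br: 1 × 79.904 = 79.904
  C: 5 × 12.011 = 60.055
  H: 5 × 1.008 = 5.040
  N: 2 × 14.007 = 28.014
  O: 1 × 15.999 = 15.999
  S: 1 × 32.060 = 32.060
Sum: 1×79.904 + 5×12.011 + 5×1.008 + 2×14.007 + 1×15.999 + 1×32.060 = 221.072 → 221.07 g/mol.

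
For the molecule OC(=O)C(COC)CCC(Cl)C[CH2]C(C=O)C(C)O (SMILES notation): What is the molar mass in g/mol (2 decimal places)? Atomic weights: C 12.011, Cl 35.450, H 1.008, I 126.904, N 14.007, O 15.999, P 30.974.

294.77 g/mol

First, the molecular formula is C13H23ClO5 (counting implicit H from valence).
  C: 13 × 12.011 = 156.143
  Cl: 1 × 35.450 = 35.450
  H: 23 × 1.008 = 23.184
  O: 5 × 15.999 = 79.995
Sum: 13×12.011 + 1×35.450 + 23×1.008 + 5×15.999 = 294.772 → 294.77 g/mol.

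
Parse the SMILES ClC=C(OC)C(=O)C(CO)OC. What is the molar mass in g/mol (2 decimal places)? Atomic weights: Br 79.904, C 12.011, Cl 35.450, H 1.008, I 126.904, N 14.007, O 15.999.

194.61 g/mol

First, the molecular formula is C7H11ClO4 (counting implicit H from valence).
  C: 7 × 12.011 = 84.077
  Cl: 1 × 35.450 = 35.450
  H: 11 × 1.008 = 11.088
  O: 4 × 15.999 = 63.996
Sum: 7×12.011 + 1×35.450 + 11×1.008 + 4×15.999 = 194.611 → 194.61 g/mol.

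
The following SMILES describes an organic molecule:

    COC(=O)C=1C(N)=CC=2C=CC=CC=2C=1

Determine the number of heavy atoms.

15

Every atom symbol written in the SMILES (organic subset) is one heavy atom; implicit H are not written.
Heavy atoms by element → C:12, N:1, O:2.
Total: 15.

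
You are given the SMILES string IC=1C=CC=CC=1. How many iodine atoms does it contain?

Scan the SMILES for I atoms (remember two-letter symbols like Cl and Br are single atoms).
Iodine count: 1.

1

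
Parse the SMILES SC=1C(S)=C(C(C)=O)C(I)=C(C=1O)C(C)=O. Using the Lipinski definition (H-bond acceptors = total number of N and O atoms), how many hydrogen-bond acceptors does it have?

3

N atoms: 0; O atoms: 3.
Lipinski HBA = 0 + 3 = 3.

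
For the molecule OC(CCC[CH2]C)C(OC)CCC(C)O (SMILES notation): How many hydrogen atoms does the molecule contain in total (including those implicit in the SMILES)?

26

Walk through each heavy atom and fill implicit hydrogens from standard valence (C 4, N 3, O 2, S 2, halogen 1):
  atom 1: O, bond orders sum to 1 (valence 2) → 1 H
  atom 2: C, bond orders sum to 3 (valence 4) → 1 H
  atom 3: C, bond orders sum to 2 (valence 4) → 2 H
  atom 4: C, bond orders sum to 2 (valence 4) → 2 H
  atom 5: C, bond orders sum to 2 (valence 4) → 2 H
  atom 6: C with explicit H count 2
  atom 7: C, bond orders sum to 1 (valence 4) → 3 H
  atom 8: C, bond orders sum to 3 (valence 4) → 1 H
  atom 9: O, bond orders sum to 2 (valence 2) → 0 H
  atom 10: C, bond orders sum to 1 (valence 4) → 3 H
  atom 11: C, bond orders sum to 2 (valence 4) → 2 H
  atom 12: C, bond orders sum to 2 (valence 4) → 2 H
  atom 13: C, bond orders sum to 3 (valence 4) → 1 H
  atom 14: C, bond orders sum to 1 (valence 4) → 3 H
  atom 15: O, bond orders sum to 1 (valence 2) → 1 H
Total hydrogens: 26.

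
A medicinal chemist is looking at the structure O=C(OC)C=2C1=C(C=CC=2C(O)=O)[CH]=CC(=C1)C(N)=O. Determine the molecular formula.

Walk through each heavy atom and fill implicit hydrogens from standard valence (C 4, N 3, O 2, S 2, halogen 1):
  atom 1: O, bond orders sum to 2 (valence 2) → 0 H
  atom 2: C, bond orders sum to 4 (valence 4) → 0 H
  atom 3: O, bond orders sum to 2 (valence 2) → 0 H
  atom 4: C, bond orders sum to 1 (valence 4) → 3 H
  atom 5: C, bond orders sum to 4 (valence 4) → 0 H
  atom 6: C, bond orders sum to 4 (valence 4) → 0 H
  atom 7: C, bond orders sum to 4 (valence 4) → 0 H
  atom 8: C, bond orders sum to 3 (valence 4) → 1 H
  atom 9: C, bond orders sum to 3 (valence 4) → 1 H
  atom 10: C, bond orders sum to 4 (valence 4) → 0 H
  atom 11: C, bond orders sum to 4 (valence 4) → 0 H
  atom 12: O, bond orders sum to 1 (valence 2) → 1 H
  atom 13: O, bond orders sum to 2 (valence 2) → 0 H
  atom 14: C with explicit H count 1
  atom 15: C, bond orders sum to 3 (valence 4) → 1 H
  atom 16: C, bond orders sum to 4 (valence 4) → 0 H
  atom 17: C, bond orders sum to 3 (valence 4) → 1 H
  atom 18: C, bond orders sum to 4 (valence 4) → 0 H
  atom 19: N, bond orders sum to 1 (valence 3) → 2 H
  atom 20: O, bond orders sum to 2 (valence 2) → 0 H
Totals → C:14, H:11, N:1, O:5.

C14H11NO5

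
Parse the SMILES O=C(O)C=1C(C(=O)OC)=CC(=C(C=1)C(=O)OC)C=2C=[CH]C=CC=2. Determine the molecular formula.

Walk through each heavy atom and fill implicit hydrogens from standard valence (C 4, N 3, O 2, S 2, halogen 1):
  atom 1: O, bond orders sum to 2 (valence 2) → 0 H
  atom 2: C, bond orders sum to 4 (valence 4) → 0 H
  atom 3: O, bond orders sum to 1 (valence 2) → 1 H
  atom 4: C, bond orders sum to 4 (valence 4) → 0 H
  atom 5: C, bond orders sum to 4 (valence 4) → 0 H
  atom 6: C, bond orders sum to 4 (valence 4) → 0 H
  atom 7: O, bond orders sum to 2 (valence 2) → 0 H
  atom 8: O, bond orders sum to 2 (valence 2) → 0 H
  atom 9: C, bond orders sum to 1 (valence 4) → 3 H
  atom 10: C, bond orders sum to 3 (valence 4) → 1 H
  atom 11: C, bond orders sum to 4 (valence 4) → 0 H
  atom 12: C, bond orders sum to 4 (valence 4) → 0 H
  atom 13: C, bond orders sum to 3 (valence 4) → 1 H
  atom 14: C, bond orders sum to 4 (valence 4) → 0 H
  atom 15: O, bond orders sum to 2 (valence 2) → 0 H
  atom 16: O, bond orders sum to 2 (valence 2) → 0 H
  atom 17: C, bond orders sum to 1 (valence 4) → 3 H
  atom 18: C, bond orders sum to 4 (valence 4) → 0 H
  atom 19: C, bond orders sum to 3 (valence 4) → 1 H
  atom 20: C with explicit H count 1
  atom 21: C, bond orders sum to 3 (valence 4) → 1 H
  atom 22: C, bond orders sum to 3 (valence 4) → 1 H
  atom 23: C, bond orders sum to 3 (valence 4) → 1 H
Totals → C:17, H:14, O:6.

C17H14O6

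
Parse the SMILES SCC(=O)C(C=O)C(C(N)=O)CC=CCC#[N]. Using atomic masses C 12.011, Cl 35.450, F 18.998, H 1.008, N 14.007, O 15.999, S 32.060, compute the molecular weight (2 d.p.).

First, the molecular formula is C11H14N2O3S (counting implicit H from valence).
  C: 11 × 12.011 = 132.121
  H: 14 × 1.008 = 14.112
  N: 2 × 14.007 = 28.014
  O: 3 × 15.999 = 47.997
  S: 1 × 32.060 = 32.060
Sum: 11×12.011 + 14×1.008 + 2×14.007 + 3×15.999 + 1×32.060 = 254.304 → 254.30 g/mol.

254.30 g/mol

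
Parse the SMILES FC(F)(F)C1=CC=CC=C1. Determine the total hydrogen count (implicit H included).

Walk through each heavy atom and fill implicit hydrogens from standard valence (C 4, N 3, O 2, S 2, halogen 1):
  atom 1: F (halogen, monovalent) → 0 H
  atom 2: C, bond orders sum to 4 (valence 4) → 0 H
  atom 3: F (halogen, monovalent) → 0 H
  atom 4: F (halogen, monovalent) → 0 H
  atom 5: C, bond orders sum to 4 (valence 4) → 0 H
  atom 6: C, bond orders sum to 3 (valence 4) → 1 H
  atom 7: C, bond orders sum to 3 (valence 4) → 1 H
  atom 8: C, bond orders sum to 3 (valence 4) → 1 H
  atom 9: C, bond orders sum to 3 (valence 4) → 1 H
  atom 10: C, bond orders sum to 3 (valence 4) → 1 H
Total hydrogens: 5.

5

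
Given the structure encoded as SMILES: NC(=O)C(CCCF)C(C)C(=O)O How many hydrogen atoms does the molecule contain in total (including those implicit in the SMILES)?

Walk through each heavy atom and fill implicit hydrogens from standard valence (C 4, N 3, O 2, S 2, halogen 1):
  atom 1: N, bond orders sum to 1 (valence 3) → 2 H
  atom 2: C, bond orders sum to 4 (valence 4) → 0 H
  atom 3: O, bond orders sum to 2 (valence 2) → 0 H
  atom 4: C, bond orders sum to 3 (valence 4) → 1 H
  atom 5: C, bond orders sum to 2 (valence 4) → 2 H
  atom 6: C, bond orders sum to 2 (valence 4) → 2 H
  atom 7: C, bond orders sum to 2 (valence 4) → 2 H
  atom 8: F (halogen, monovalent) → 0 H
  atom 9: C, bond orders sum to 3 (valence 4) → 1 H
  atom 10: C, bond orders sum to 1 (valence 4) → 3 H
  atom 11: C, bond orders sum to 4 (valence 4) → 0 H
  atom 12: O, bond orders sum to 2 (valence 2) → 0 H
  atom 13: O, bond orders sum to 1 (valence 2) → 1 H
Total hydrogens: 14.

14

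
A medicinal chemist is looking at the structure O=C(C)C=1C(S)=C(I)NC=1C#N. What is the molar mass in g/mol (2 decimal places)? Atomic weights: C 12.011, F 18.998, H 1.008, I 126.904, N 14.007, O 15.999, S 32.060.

First, the molecular formula is C7H5IN2OS (counting implicit H from valence).
  C: 7 × 12.011 = 84.077
  H: 5 × 1.008 = 5.040
  I: 1 × 126.904 = 126.904
  N: 2 × 14.007 = 28.014
  O: 1 × 15.999 = 15.999
  S: 1 × 32.060 = 32.060
Sum: 7×12.011 + 5×1.008 + 1×126.904 + 2×14.007 + 1×15.999 + 1×32.060 = 292.094 → 292.09 g/mol.

292.09 g/mol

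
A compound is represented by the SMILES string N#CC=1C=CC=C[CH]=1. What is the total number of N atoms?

Scan the SMILES for N atoms (remember two-letter symbols like Cl and Br are single atoms).
Nitrogen count: 1.

1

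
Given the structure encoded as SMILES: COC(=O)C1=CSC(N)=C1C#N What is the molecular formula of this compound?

Walk through each heavy atom and fill implicit hydrogens from standard valence (C 4, N 3, O 2, S 2, halogen 1):
  atom 1: C, bond orders sum to 1 (valence 4) → 3 H
  atom 2: O, bond orders sum to 2 (valence 2) → 0 H
  atom 3: C, bond orders sum to 4 (valence 4) → 0 H
  atom 4: O, bond orders sum to 2 (valence 2) → 0 H
  atom 5: C, bond orders sum to 4 (valence 4) → 0 H
  atom 6: C, bond orders sum to 3 (valence 4) → 1 H
  atom 7: S, bond orders sum to 2 (valence 2) → 0 H
  atom 8: C, bond orders sum to 4 (valence 4) → 0 H
  atom 9: N, bond orders sum to 1 (valence 3) → 2 H
  atom 10: C, bond orders sum to 4 (valence 4) → 0 H
  atom 11: C, bond orders sum to 4 (valence 4) → 0 H
  atom 12: N, bond orders sum to 3 (valence 3) → 0 H
Totals → C:7, H:6, N:2, O:2, S:1.
In Hill order: C7H6N2O2S.

C7H6N2O2S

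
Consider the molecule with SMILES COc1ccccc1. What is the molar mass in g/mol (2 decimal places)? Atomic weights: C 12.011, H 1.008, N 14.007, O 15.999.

First, the molecular formula is C7H8O (counting implicit H from valence).
  C: 7 × 12.011 = 84.077
  H: 8 × 1.008 = 8.064
  O: 1 × 15.999 = 15.999
Sum: 7×12.011 + 8×1.008 + 1×15.999 = 108.140 → 108.14 g/mol.

108.14 g/mol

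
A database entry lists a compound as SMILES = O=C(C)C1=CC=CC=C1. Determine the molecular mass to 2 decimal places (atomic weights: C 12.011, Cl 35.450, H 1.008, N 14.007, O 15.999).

120.15 g/mol

First, the molecular formula is C8H8O (counting implicit H from valence).
  C: 8 × 12.011 = 96.088
  H: 8 × 1.008 = 8.064
  O: 1 × 15.999 = 15.999
Sum: 8×12.011 + 8×1.008 + 1×15.999 = 120.151 → 120.15 g/mol.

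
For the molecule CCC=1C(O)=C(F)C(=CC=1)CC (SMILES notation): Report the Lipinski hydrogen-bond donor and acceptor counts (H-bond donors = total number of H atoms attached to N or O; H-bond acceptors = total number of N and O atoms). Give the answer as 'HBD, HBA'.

Donors: find every N or O and count the H atoms it carries.
  atom 5 (O): bond orders sum to 1 → 1 H
Lipinski HBD = 1.
Acceptors: N atoms = 0, O atoms = 1 → HBA = 1.

1, 1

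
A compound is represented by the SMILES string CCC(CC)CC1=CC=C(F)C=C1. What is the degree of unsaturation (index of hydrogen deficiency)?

Molecular formula: C12H17F.
DoU = (2C + 2 + N − H − X) / 2, where X is the halogen count and O/S are ignored.
    = (2·12 + 2 + 0 − 17 − 1) / 2 = 8 / 2 = 4.

4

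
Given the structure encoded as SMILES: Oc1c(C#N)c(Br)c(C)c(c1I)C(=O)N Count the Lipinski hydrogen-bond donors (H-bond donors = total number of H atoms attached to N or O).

Donors: find every N or O and count the H atoms it carries.
  atom 1 (O): bond orders sum to 1 → 1 H
  atom 5 (N): bond orders sum to 3 → 0 H
  atom 14 (O): bond orders sum to 2 → 0 H
  atom 15 (N): bond orders sum to 1 → 2 H
Lipinski HBD = 3.

3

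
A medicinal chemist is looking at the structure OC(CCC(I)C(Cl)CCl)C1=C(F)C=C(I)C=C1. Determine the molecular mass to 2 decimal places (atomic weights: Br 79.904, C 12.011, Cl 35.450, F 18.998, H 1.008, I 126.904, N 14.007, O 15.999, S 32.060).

First, the molecular formula is C12H13Cl2FI2O (counting implicit H from valence).
  C: 12 × 12.011 = 144.132
  Cl: 2 × 35.450 = 70.900
  F: 1 × 18.998 = 18.998
  H: 13 × 1.008 = 13.104
  I: 2 × 126.904 = 253.808
  O: 1 × 15.999 = 15.999
Sum: 12×12.011 + 2×35.450 + 1×18.998 + 13×1.008 + 2×126.904 + 1×15.999 = 516.941 → 516.94 g/mol.

516.94 g/mol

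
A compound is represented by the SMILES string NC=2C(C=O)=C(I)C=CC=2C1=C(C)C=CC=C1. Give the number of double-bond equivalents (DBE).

Degree of unsaturation = (number of rings) + (number of π bonds).
Ring closures in the SMILES: 2.
π bonds: 7 double bonds (each 1 DoU) → 7 DoU from unsaturation.
Total DoU = 2 + 7 = 9.

9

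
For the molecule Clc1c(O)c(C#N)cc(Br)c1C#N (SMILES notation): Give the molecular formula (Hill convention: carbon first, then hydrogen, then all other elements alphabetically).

Walk through each heavy atom and fill implicit hydrogens from standard valence (C 4, N 3, O 2, S 2, halogen 1); for lowercase aromatic atoms, an aromatic c carries 1 H when it has two neighbours and 0 H with three, and aromatic n carries 0 H:
  atom 1: Cl (halogen, monovalent) → 0 H
  atom 2: aromatic c, 3 neighbours → 0 H
  atom 3: aromatic c, 3 neighbours → 0 H
  atom 4: O, bond orders sum to 1 (valence 2) → 1 H
  atom 5: aromatic c, 3 neighbours → 0 H
  atom 6: C, bond orders sum to 4 (valence 4) → 0 H
  atom 7: N, bond orders sum to 3 (valence 3) → 0 H
  atom 8: aromatic c, 2 neighbours → 1 H
  atom 9: aromatic c, 3 neighbours → 0 H
  atom 10: Br (halogen, monovalent) → 0 H
  atom 11: aromatic c, 3 neighbours → 0 H
  atom 12: C, bond orders sum to 4 (valence 4) → 0 H
  atom 13: N, bond orders sum to 3 (valence 3) → 0 H
Totals → C:8, H:2, Br:1, Cl:1, N:2, O:1.
In Hill order: C8H2BrClN2O.

C8H2BrClN2O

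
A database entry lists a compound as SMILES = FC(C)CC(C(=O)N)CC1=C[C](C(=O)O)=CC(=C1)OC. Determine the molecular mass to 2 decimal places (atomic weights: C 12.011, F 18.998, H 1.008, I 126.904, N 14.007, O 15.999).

First, the molecular formula is C14H18FNO4 (counting implicit H from valence).
  C: 14 × 12.011 = 168.154
  F: 1 × 18.998 = 18.998
  H: 18 × 1.008 = 18.144
  N: 1 × 14.007 = 14.007
  O: 4 × 15.999 = 63.996
Sum: 14×12.011 + 1×18.998 + 18×1.008 + 1×14.007 + 4×15.999 = 283.299 → 283.30 g/mol.

283.30 g/mol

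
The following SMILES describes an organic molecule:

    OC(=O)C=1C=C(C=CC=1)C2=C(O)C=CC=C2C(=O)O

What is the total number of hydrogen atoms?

10

Walk through each heavy atom and fill implicit hydrogens from standard valence (C 4, N 3, O 2, S 2, halogen 1):
  atom 1: O, bond orders sum to 1 (valence 2) → 1 H
  atom 2: C, bond orders sum to 4 (valence 4) → 0 H
  atom 3: O, bond orders sum to 2 (valence 2) → 0 H
  atom 4: C, bond orders sum to 4 (valence 4) → 0 H
  atom 5: C, bond orders sum to 3 (valence 4) → 1 H
  atom 6: C, bond orders sum to 4 (valence 4) → 0 H
  atom 7: C, bond orders sum to 3 (valence 4) → 1 H
  atom 8: C, bond orders sum to 3 (valence 4) → 1 H
  atom 9: C, bond orders sum to 3 (valence 4) → 1 H
  atom 10: C, bond orders sum to 4 (valence 4) → 0 H
  atom 11: C, bond orders sum to 4 (valence 4) → 0 H
  atom 12: O, bond orders sum to 1 (valence 2) → 1 H
  atom 13: C, bond orders sum to 3 (valence 4) → 1 H
  atom 14: C, bond orders sum to 3 (valence 4) → 1 H
  atom 15: C, bond orders sum to 3 (valence 4) → 1 H
  atom 16: C, bond orders sum to 4 (valence 4) → 0 H
  atom 17: C, bond orders sum to 4 (valence 4) → 0 H
  atom 18: O, bond orders sum to 2 (valence 2) → 0 H
  atom 19: O, bond orders sum to 1 (valence 2) → 1 H
Total hydrogens: 10.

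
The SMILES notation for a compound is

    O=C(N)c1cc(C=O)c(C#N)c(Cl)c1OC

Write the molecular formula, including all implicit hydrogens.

Walk through each heavy atom and fill implicit hydrogens from standard valence (C 4, N 3, O 2, S 2, halogen 1); for lowercase aromatic atoms, an aromatic c carries 1 H when it has two neighbours and 0 H with three, and aromatic n carries 0 H:
  atom 1: O, bond orders sum to 2 (valence 2) → 0 H
  atom 2: C, bond orders sum to 4 (valence 4) → 0 H
  atom 3: N, bond orders sum to 1 (valence 3) → 2 H
  atom 4: aromatic c, 3 neighbours → 0 H
  atom 5: aromatic c, 2 neighbours → 1 H
  atom 6: aromatic c, 3 neighbours → 0 H
  atom 7: C, bond orders sum to 3 (valence 4) → 1 H
  atom 8: O, bond orders sum to 2 (valence 2) → 0 H
  atom 9: aromatic c, 3 neighbours → 0 H
  atom 10: C, bond orders sum to 4 (valence 4) → 0 H
  atom 11: N, bond orders sum to 3 (valence 3) → 0 H
  atom 12: aromatic c, 3 neighbours → 0 H
  atom 13: Cl (halogen, monovalent) → 0 H
  atom 14: aromatic c, 3 neighbours → 0 H
  atom 15: O, bond orders sum to 2 (valence 2) → 0 H
  atom 16: C, bond orders sum to 1 (valence 4) → 3 H
Totals → C:10, H:7, Cl:1, N:2, O:3.

C10H7ClN2O3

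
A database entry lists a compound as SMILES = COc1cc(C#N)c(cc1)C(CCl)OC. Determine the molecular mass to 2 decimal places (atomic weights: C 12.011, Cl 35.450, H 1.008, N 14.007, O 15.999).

First, the molecular formula is C11H12ClNO2 (counting implicit H from valence).
  C: 11 × 12.011 = 132.121
  Cl: 1 × 35.450 = 35.450
  H: 12 × 1.008 = 12.096
  N: 1 × 14.007 = 14.007
  O: 2 × 15.999 = 31.998
Sum: 11×12.011 + 1×35.450 + 12×1.008 + 1×14.007 + 2×15.999 = 225.672 → 225.67 g/mol.

225.67 g/mol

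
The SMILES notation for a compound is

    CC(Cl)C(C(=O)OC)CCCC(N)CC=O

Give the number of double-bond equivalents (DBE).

Degree of unsaturation = (number of rings) + (number of π bonds).
Ring closures in the SMILES: 0.
π bonds: 2 double bonds (each 1 DoU) → 2 DoU from unsaturation.
Total DoU = 0 + 2 = 2.

2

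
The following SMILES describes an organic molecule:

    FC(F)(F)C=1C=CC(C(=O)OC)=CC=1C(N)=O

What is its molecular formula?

C10H8F3NO3

Walk through each heavy atom and fill implicit hydrogens from standard valence (C 4, N 3, O 2, S 2, halogen 1):
  atom 1: F (halogen, monovalent) → 0 H
  atom 2: C, bond orders sum to 4 (valence 4) → 0 H
  atom 3: F (halogen, monovalent) → 0 H
  atom 4: F (halogen, monovalent) → 0 H
  atom 5: C, bond orders sum to 4 (valence 4) → 0 H
  atom 6: C, bond orders sum to 3 (valence 4) → 1 H
  atom 7: C, bond orders sum to 3 (valence 4) → 1 H
  atom 8: C, bond orders sum to 4 (valence 4) → 0 H
  atom 9: C, bond orders sum to 4 (valence 4) → 0 H
  atom 10: O, bond orders sum to 2 (valence 2) → 0 H
  atom 11: O, bond orders sum to 2 (valence 2) → 0 H
  atom 12: C, bond orders sum to 1 (valence 4) → 3 H
  atom 13: C, bond orders sum to 3 (valence 4) → 1 H
  atom 14: C, bond orders sum to 4 (valence 4) → 0 H
  atom 15: C, bond orders sum to 4 (valence 4) → 0 H
  atom 16: N, bond orders sum to 1 (valence 3) → 2 H
  atom 17: O, bond orders sum to 2 (valence 2) → 0 H
Totals → C:10, H:8, F:3, N:1, O:3.
In Hill order: C10H8F3NO3.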